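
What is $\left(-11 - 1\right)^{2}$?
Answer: $144$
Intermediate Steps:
$\left(-11 - 1\right)^{2} = \left(-12\right)^{2} = 144$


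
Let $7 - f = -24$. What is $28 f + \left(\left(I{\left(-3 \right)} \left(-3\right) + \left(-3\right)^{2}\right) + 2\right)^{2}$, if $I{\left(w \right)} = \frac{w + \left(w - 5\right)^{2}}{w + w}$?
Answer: $\frac{10361}{4} \approx 2590.3$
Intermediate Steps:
$I{\left(w \right)} = \frac{w + \left(-5 + w\right)^{2}}{2 w}$
$f = 31$ ($f = 7 - -24 = 7 + 24 = 31$)
$28 f + \left(\left(I{\left(-3 \right)} \left(-3\right) + \left(-3\right)^{2}\right) + 2\right)^{2} = 28 \cdot 31 + \left(\left(\frac{-3 + \left(-5 - 3\right)^{2}}{2 \left(-3\right)} \left(-3\right) + \left(-3\right)^{2}\right) + 2\right)^{2} = 868 + \left(\left(\frac{1}{2} \left(- \frac{1}{3}\right) \left(-3 + \left(-8\right)^{2}\right) \left(-3\right) + 9\right) + 2\right)^{2} = 868 + \left(\left(\frac{1}{2} \left(- \frac{1}{3}\right) \left(-3 + 64\right) \left(-3\right) + 9\right) + 2\right)^{2} = 868 + \left(\left(\frac{1}{2} \left(- \frac{1}{3}\right) 61 \left(-3\right) + 9\right) + 2\right)^{2} = 868 + \left(\left(\left(- \frac{61}{6}\right) \left(-3\right) + 9\right) + 2\right)^{2} = 868 + \left(\left(\frac{61}{2} + 9\right) + 2\right)^{2} = 868 + \left(\frac{79}{2} + 2\right)^{2} = 868 + \left(\frac{83}{2}\right)^{2} = 868 + \frac{6889}{4} = \frac{10361}{4}$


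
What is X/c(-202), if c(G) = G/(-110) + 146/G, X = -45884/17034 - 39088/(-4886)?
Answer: 125526335/26343081 ≈ 4.7651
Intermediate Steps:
X = 45194/8517 (X = -45884*1/17034 - 39088*(-1/4886) = -22942/8517 + 8 = 45194/8517 ≈ 5.3063)
c(G) = 146/G - G/110 (c(G) = G*(-1/110) + 146/G = -G/110 + 146/G = 146/G - G/110)
X/c(-202) = 45194/(8517*(146/(-202) - 1/110*(-202))) = 45194/(8517*(146*(-1/202) + 101/55)) = 45194/(8517*(-73/101 + 101/55)) = 45194/(8517*(6186/5555)) = (45194/8517)*(5555/6186) = 125526335/26343081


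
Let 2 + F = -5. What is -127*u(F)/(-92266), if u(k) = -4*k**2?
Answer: -12446/46133 ≈ -0.26978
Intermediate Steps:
F = -7 (F = -2 - 5 = -7)
-127*u(F)/(-92266) = -(-508)*(-7)**2/(-92266) = -(-508)*49*(-1/92266) = -127*(-196)*(-1/92266) = 24892*(-1/92266) = -12446/46133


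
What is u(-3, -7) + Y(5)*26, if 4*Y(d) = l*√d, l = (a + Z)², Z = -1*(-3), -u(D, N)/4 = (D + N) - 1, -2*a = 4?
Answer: 44 + 13*√5/2 ≈ 58.534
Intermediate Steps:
a = -2 (a = -½*4 = -2)
u(D, N) = 4 - 4*D - 4*N (u(D, N) = -4*((D + N) - 1) = -4*(-1 + D + N) = 4 - 4*D - 4*N)
Z = 3
l = 1 (l = (-2 + 3)² = 1² = 1)
Y(d) = √d/4 (Y(d) = (1*√d)/4 = √d/4)
u(-3, -7) + Y(5)*26 = (4 - 4*(-3) - 4*(-7)) + (√5/4)*26 = (4 + 12 + 28) + 13*√5/2 = 44 + 13*√5/2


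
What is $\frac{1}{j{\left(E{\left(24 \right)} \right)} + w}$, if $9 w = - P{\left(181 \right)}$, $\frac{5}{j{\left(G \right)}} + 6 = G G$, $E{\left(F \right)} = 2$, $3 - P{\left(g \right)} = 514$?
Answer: $\frac{18}{977} \approx 0.018424$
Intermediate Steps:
$P{\left(g \right)} = -511$ ($P{\left(g \right)} = 3 - 514 = -511$)
$j{\left(G \right)} = \frac{5}{-6 + G^{2}}$ ($j{\left(G \right)} = \frac{5}{-6 + G G} = \frac{5}{-6 + G^{2}}$)
$w = \frac{511}{9}$ ($w = \frac{\left(-1\right) \left(-511\right)}{9} = \frac{1}{9} \cdot 511 = \frac{511}{9} \approx 56.778$)
$\frac{1}{j{\left(E{\left(24 \right)} \right)} + w} = \frac{1}{\frac{5}{-6 + 2^{2}} + \frac{511}{9}} = \frac{1}{\frac{5}{-6 + 4} + \frac{511}{9}} = \frac{1}{\frac{5}{-2} + \frac{511}{9}} = \frac{1}{5 \left(- \frac{1}{2}\right) + \frac{511}{9}} = \frac{1}{- \frac{5}{2} + \frac{511}{9}} = \frac{1}{\frac{977}{18}} = \frac{18}{977}$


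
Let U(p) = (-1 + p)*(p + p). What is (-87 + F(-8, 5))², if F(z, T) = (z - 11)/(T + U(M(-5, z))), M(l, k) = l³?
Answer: 7512828830116/992565025 ≈ 7569.1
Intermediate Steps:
U(p) = 2*p*(-1 + p) (U(p) = (-1 + p)*(2*p) = 2*p*(-1 + p))
F(z, T) = (-11 + z)/(31500 + T) (F(z, T) = (z - 11)/(T + 2*(-5)³*(-1 + (-5)³)) = (-11 + z)/(T + 2*(-125)*(-1 - 125)) = (-11 + z)/(T + 2*(-125)*(-126)) = (-11 + z)/(T + 31500) = (-11 + z)/(31500 + T))
(-87 + F(-8, 5))² = (-87 + (-11 - 8)/(31500 + 5))² = (-87 - 19/31505)² = (-2740954/31505)² = 7512828830116/992565025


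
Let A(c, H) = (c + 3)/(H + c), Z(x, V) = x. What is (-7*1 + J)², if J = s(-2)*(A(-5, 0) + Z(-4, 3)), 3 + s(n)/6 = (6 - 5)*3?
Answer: 49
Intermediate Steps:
A(c, H) = (3 + c)/(H + c)
s(n) = 0 (s(n) = -18 + 6*((6 - 5)*3) = -18 + 6*(1*3) = -18 + 6*3 = -18 + 18 = 0)
J = 0 (J = 0*((3 - 5)/(0 - 5) - 4) = 0*(-2/(-5) - 4) = 0*(-⅕*(-2) - 4) = 0*(⅖ - 4) = 0*(-18/5) = 0)
(-7*1 + J)² = (-7*1 + 0)² = (-7 + 0)² = (-7)² = 49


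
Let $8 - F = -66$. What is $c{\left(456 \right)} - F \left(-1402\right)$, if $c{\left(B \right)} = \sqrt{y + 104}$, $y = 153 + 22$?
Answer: $103748 + 3 \sqrt{31} \approx 1.0376 \cdot 10^{5}$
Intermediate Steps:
$F = 74$ ($F = 8 - -66 = 8 + 66 = 74$)
$y = 175$
$c{\left(B \right)} = 3 \sqrt{31}$ ($c{\left(B \right)} = \sqrt{175 + 104} = \sqrt{279} = 3 \sqrt{31}$)
$c{\left(456 \right)} - F \left(-1402\right) = 3 \sqrt{31} - 74 \left(-1402\right) = 3 \sqrt{31} - -103748 = 3 \sqrt{31} + 103748 = 103748 + 3 \sqrt{31}$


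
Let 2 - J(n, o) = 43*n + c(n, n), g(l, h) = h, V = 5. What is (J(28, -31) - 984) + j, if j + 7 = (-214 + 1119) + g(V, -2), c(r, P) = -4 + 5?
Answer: -1291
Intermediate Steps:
c(r, P) = 1
J(n, o) = 1 - 43*n (J(n, o) = 2 - (43*n + 1) = 2 - (1 + 43*n) = 2 + (-1 - 43*n) = 1 - 43*n)
j = 896 (j = -7 + ((-214 + 1119) - 2) = -7 + (905 - 2) = -7 + 903 = 896)
(J(28, -31) - 984) + j = ((1 - 43*28) - 984) + 896 = ((1 - 1204) - 984) + 896 = (-1203 - 984) + 896 = -2187 + 896 = -1291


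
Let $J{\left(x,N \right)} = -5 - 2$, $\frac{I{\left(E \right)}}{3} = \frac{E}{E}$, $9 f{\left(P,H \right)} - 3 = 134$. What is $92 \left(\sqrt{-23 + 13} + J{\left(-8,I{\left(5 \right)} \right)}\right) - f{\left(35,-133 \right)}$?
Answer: $- \frac{5933}{9} + 92 i \sqrt{10} \approx -659.22 + 290.93 i$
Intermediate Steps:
$f{\left(P,H \right)} = \frac{137}{9}$ ($f{\left(P,H \right)} = \frac{1}{3} + \frac{1}{9} \cdot 134 = \frac{1}{3} + \frac{134}{9} = \frac{137}{9}$)
$I{\left(E \right)} = 3$ ($I{\left(E \right)} = 3 \frac{E}{E} = 3 \cdot 1 = 3$)
$J{\left(x,N \right)} = -7$ ($J{\left(x,N \right)} = -5 - 2 = -7$)
$92 \left(\sqrt{-23 + 13} + J{\left(-8,I{\left(5 \right)} \right)}\right) - f{\left(35,-133 \right)} = 92 \left(\sqrt{-23 + 13} - 7\right) - \frac{137}{9} = 92 \left(\sqrt{-10} - 7\right) - \frac{137}{9} = 92 \left(i \sqrt{10} - 7\right) - \frac{137}{9} = 92 \left(-7 + i \sqrt{10}\right) - \frac{137}{9} = \left(-644 + 92 i \sqrt{10}\right) - \frac{137}{9} = - \frac{5933}{9} + 92 i \sqrt{10}$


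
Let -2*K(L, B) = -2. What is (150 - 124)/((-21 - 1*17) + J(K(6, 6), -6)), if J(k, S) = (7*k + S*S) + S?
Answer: -26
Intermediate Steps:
K(L, B) = 1 (K(L, B) = -1/2*(-2) = 1)
J(k, S) = S + S**2 + 7*k (J(k, S) = (7*k + S**2) + S = (S**2 + 7*k) + S = S + S**2 + 7*k)
(150 - 124)/((-21 - 1*17) + J(K(6, 6), -6)) = (150 - 124)/((-21 - 1*17) + (-6 + (-6)**2 + 7*1)) = 26/((-21 - 17) + (-6 + 36 + 7)) = 26/(-38 + 37) = 26/(-1) = -1*26 = -26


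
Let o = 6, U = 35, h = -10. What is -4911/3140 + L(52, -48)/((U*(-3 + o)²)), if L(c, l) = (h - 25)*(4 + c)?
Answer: -220039/28260 ≈ -7.7862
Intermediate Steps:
L(c, l) = -140 - 35*c (L(c, l) = (-10 - 25)*(4 + c) = -35*(4 + c) = -140 - 35*c)
-4911/3140 + L(52, -48)/((U*(-3 + o)²)) = -4911/3140 + (-140 - 35*52)/((35*(-3 + 6)²)) = -4911*1/3140 + (-140 - 1820)/((35*3²)) = -4911/3140 - 1960/(35*9) = -4911/3140 - 1960/315 = -4911/3140 - 1960*1/315 = -4911/3140 - 56/9 = -220039/28260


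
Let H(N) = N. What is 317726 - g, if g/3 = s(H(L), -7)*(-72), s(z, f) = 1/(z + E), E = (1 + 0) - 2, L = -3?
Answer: 317672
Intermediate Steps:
E = -1 (E = 1 - 2 = -1)
s(z, f) = 1/(-1 + z) (s(z, f) = 1/(z - 1) = 1/(-1 + z))
g = 54 (g = 3*(-72/(-1 - 3)) = 3*(-72/(-4)) = 3*(-¼*(-72)) = 3*18 = 54)
317726 - g = 317726 - 1*54 = 317726 - 54 = 317672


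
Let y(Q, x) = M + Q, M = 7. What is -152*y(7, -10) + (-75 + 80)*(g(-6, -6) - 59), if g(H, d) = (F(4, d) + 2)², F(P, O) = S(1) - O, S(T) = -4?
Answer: -2343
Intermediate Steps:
y(Q, x) = 7 + Q
F(P, O) = -4 - O
g(H, d) = (-2 - d)² (g(H, d) = ((-4 - d) + 2)² = (-2 - d)²)
-152*y(7, -10) + (-75 + 80)*(g(-6, -6) - 59) = -152*(7 + 7) + (-75 + 80)*((2 - 6)² - 59) = -152*14 + 5*((-4)² - 59) = -2128 + 5*(16 - 59) = -2128 + 5*(-43) = -2128 - 215 = -2343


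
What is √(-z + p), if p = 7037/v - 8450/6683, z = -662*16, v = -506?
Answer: √120948202310207910/3381598 ≈ 102.84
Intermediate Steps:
z = -10592
p = -51303971/3381598 (p = 7037/(-506) - 8450/6683 = 7037*(-1/506) - 8450*1/6683 = -7037/506 - 8450/6683 = -51303971/3381598 ≈ -15.172)
√(-z + p) = √(-1*(-10592) - 51303971/3381598) = √(10592 - 51303971/3381598) = √(35766582045/3381598) = √120948202310207910/3381598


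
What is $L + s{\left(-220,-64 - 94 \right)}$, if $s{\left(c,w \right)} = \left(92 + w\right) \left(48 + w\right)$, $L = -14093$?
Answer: $-6833$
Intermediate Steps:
$s{\left(c,w \right)} = \left(48 + w\right) \left(92 + w\right)$
$L + s{\left(-220,-64 - 94 \right)} = -14093 + \left(4416 + \left(-64 - 94\right)^{2} + 140 \left(-64 - 94\right)\right) = -14093 + \left(4416 + \left(-158\right)^{2} + 140 \left(-158\right)\right) = -14093 + \left(4416 + 24964 - 22120\right) = -14093 + 7260 = -6833$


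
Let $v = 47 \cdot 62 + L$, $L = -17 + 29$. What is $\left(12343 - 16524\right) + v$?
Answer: $-1255$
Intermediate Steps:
$L = 12$
$v = 2926$ ($v = 47 \cdot 62 + 12 = 2914 + 12 = 2926$)
$\left(12343 - 16524\right) + v = \left(12343 - 16524\right) + 2926 = -4181 + 2926 = -1255$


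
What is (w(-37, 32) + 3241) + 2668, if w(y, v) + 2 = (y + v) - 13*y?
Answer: 6383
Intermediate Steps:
w(y, v) = -2 + v - 12*y (w(y, v) = -2 + ((y + v) - 13*y) = -2 + ((v + y) - 13*y) = -2 + (v - 12*y) = -2 + v - 12*y)
(w(-37, 32) + 3241) + 2668 = ((-2 + 32 - 12*(-37)) + 3241) + 2668 = ((-2 + 32 + 444) + 3241) + 2668 = (474 + 3241) + 2668 = 3715 + 2668 = 6383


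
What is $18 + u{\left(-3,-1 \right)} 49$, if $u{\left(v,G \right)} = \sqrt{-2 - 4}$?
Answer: $18 + 49 i \sqrt{6} \approx 18.0 + 120.03 i$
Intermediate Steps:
$u{\left(v,G \right)} = i \sqrt{6}$ ($u{\left(v,G \right)} = \sqrt{-6} = i \sqrt{6}$)
$18 + u{\left(-3,-1 \right)} 49 = 18 + i \sqrt{6} \cdot 49 = 18 + 49 i \sqrt{6}$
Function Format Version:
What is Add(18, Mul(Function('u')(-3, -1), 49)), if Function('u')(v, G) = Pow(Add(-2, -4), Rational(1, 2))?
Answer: Add(18, Mul(49, I, Pow(6, Rational(1, 2)))) ≈ Add(18.000, Mul(120.03, I))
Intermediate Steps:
Function('u')(v, G) = Mul(I, Pow(6, Rational(1, 2))) (Function('u')(v, G) = Pow(-6, Rational(1, 2)) = Mul(I, Pow(6, Rational(1, 2))))
Add(18, Mul(Function('u')(-3, -1), 49)) = Add(18, Mul(Mul(I, Pow(6, Rational(1, 2))), 49)) = Add(18, Mul(49, I, Pow(6, Rational(1, 2))))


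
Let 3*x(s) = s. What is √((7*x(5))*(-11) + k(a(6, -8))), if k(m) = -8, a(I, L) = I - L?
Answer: I*√1227/3 ≈ 11.676*I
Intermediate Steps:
x(s) = s/3
√((7*x(5))*(-11) + k(a(6, -8))) = √((7*((⅓)*5))*(-11) - 8) = √((7*(5/3))*(-11) - 8) = √((35/3)*(-11) - 8) = √(-385/3 - 8) = √(-409/3) = I*√1227/3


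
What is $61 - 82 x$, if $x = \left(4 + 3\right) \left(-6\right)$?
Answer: $3505$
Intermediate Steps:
$x = -42$ ($x = 7 \left(-6\right) = -42$)
$61 - 82 x = 61 - -3444 = 61 + 3444 = 3505$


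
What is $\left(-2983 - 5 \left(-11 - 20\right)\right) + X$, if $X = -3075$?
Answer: $-5903$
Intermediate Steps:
$\left(-2983 - 5 \left(-11 - 20\right)\right) + X = \left(-2983 - 5 \left(-11 - 20\right)\right) - 3075 = \left(-2983 - -155\right) - 3075 = \left(-2983 + 155\right) - 3075 = -2828 - 3075 = -5903$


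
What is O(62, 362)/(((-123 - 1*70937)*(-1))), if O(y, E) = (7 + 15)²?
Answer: 11/1615 ≈ 0.0068111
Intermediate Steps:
O(y, E) = 484 (O(y, E) = 22² = 484)
O(62, 362)/(((-123 - 1*70937)*(-1))) = 484/(((-123 - 1*70937)*(-1))) = 484/(((-123 - 70937)*(-1))) = 484/((-71060*(-1))) = 484/71060 = 484*(1/71060) = 11/1615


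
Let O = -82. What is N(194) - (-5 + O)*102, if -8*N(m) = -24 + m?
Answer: 35411/4 ≈ 8852.8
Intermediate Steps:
N(m) = 3 - m/8 (N(m) = -(-24 + m)/8 = 3 - m/8)
N(194) - (-5 + O)*102 = (3 - 1/8*194) - (-5 - 82)*102 = (3 - 97/4) - (-87)*102 = -85/4 - 1*(-8874) = -85/4 + 8874 = 35411/4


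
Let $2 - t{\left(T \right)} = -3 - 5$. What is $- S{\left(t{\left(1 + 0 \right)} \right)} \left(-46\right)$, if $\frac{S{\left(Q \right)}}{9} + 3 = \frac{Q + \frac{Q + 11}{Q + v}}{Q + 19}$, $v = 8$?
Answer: $- \frac{31395}{29} \approx -1082.6$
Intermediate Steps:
$t{\left(T \right)} = 10$ ($t{\left(T \right)} = 2 - \left(-3 - 5\right) = 2 - -8 = 2 + 8 = 10$)
$S{\left(Q \right)} = -27 + \frac{9 \left(Q + \frac{11 + Q}{8 + Q}\right)}{19 + Q}$ ($S{\left(Q \right)} = -27 + 9 \frac{Q + \frac{Q + 11}{Q + 8}}{Q + 19} = -27 + 9 \frac{Q + \frac{11 + Q}{8 + Q}}{19 + Q} = -27 + \frac{9 \left(Q + \frac{11 + Q}{8 + Q}\right)}{19 + Q}$)
$- S{\left(t{\left(1 + 0 \right)} \right)} \left(-46\right) = - \frac{9 \left(-445 - 720 - 2 \cdot 10^{2}\right)}{152 + 10^{2} + 27 \cdot 10} \left(-46\right) = - \frac{9 \left(-445 - 720 - 200\right)}{152 + 100 + 270} \left(-46\right) = - \frac{9 \left(-445 - 720 - 200\right)}{522} \left(-46\right) = - \frac{9 \left(-1365\right)}{522} \left(-46\right) = \left(-1\right) \left(- \frac{1365}{58}\right) \left(-46\right) = \frac{1365}{58} \left(-46\right) = - \frac{31395}{29}$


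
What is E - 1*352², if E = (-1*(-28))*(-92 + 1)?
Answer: -126452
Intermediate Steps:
E = -2548 (E = 28*(-91) = -2548)
E - 1*352² = -2548 - 1*352² = -2548 - 1*123904 = -2548 - 123904 = -126452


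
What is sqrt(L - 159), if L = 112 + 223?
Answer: 4*sqrt(11) ≈ 13.266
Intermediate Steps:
L = 335
sqrt(L - 159) = sqrt(335 - 159) = sqrt(176) = 4*sqrt(11)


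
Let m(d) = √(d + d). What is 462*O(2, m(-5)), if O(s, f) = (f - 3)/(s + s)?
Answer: -693/2 + 231*I*√10/2 ≈ -346.5 + 365.24*I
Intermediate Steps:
m(d) = √2*√d (m(d) = √(2*d) = √2*√d)
O(s, f) = (-3 + f)/(2*s) (O(s, f) = (-3 + f)/((2*s)) = (-3 + f)*(1/(2*s)) = (-3 + f)/(2*s))
462*O(2, m(-5)) = 462*((½)*(-3 + √2*√(-5))/2) = 462*((½)*(½)*(-3 + √2*(I*√5))) = 462*((½)*(½)*(-3 + I*√10)) = 462*(-¾ + I*√10/4) = -693/2 + 231*I*√10/2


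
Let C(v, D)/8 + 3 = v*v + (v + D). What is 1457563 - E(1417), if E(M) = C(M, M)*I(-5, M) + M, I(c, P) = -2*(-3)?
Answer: -95058414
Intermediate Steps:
I(c, P) = 6
C(v, D) = -24 + 8*D + 8*v + 8*v² (C(v, D) = -24 + 8*(v*v + (v + D)) = -24 + 8*(v² + (D + v)) = -24 + 8*(D + v + v²) = -24 + (8*D + 8*v + 8*v²) = -24 + 8*D + 8*v + 8*v²)
E(M) = -144 + 48*M² + 97*M (E(M) = (-24 + 8*M + 8*M + 8*M²)*6 + M = (-24 + 8*M² + 16*M)*6 + M = (-144 + 48*M² + 96*M) + M = -144 + 48*M² + 97*M)
1457563 - E(1417) = 1457563 - (-144 + 48*1417² + 97*1417) = 1457563 - (-144 + 48*2007889 + 137449) = 1457563 - (-144 + 96378672 + 137449) = 1457563 - 1*96515977 = 1457563 - 96515977 = -95058414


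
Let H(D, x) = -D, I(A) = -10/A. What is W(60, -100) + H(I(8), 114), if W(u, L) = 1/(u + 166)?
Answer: 567/452 ≈ 1.2544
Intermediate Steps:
W(u, L) = 1/(166 + u)
W(60, -100) + H(I(8), 114) = 1/(166 + 60) - (-10)/8 = 1/226 - (-10)/8 = 1/226 - 1*(-5/4) = 1/226 + 5/4 = 567/452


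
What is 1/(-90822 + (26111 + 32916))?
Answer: -1/31795 ≈ -3.1451e-5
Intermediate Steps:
1/(-90822 + (26111 + 32916)) = 1/(-90822 + 59027) = 1/(-31795) = -1/31795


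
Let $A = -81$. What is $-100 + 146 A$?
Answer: $-11926$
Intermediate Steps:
$-100 + 146 A = -100 + 146 \left(-81\right) = -100 - 11826 = -11926$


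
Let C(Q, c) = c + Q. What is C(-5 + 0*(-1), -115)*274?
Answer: -32880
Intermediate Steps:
C(Q, c) = Q + c
C(-5 + 0*(-1), -115)*274 = ((-5 + 0*(-1)) - 115)*274 = ((-5 + 0) - 115)*274 = (-5 - 115)*274 = -120*274 = -32880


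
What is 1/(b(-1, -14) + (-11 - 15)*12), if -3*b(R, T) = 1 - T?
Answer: -1/317 ≈ -0.0031546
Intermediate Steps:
b(R, T) = -1/3 + T/3 (b(R, T) = -(1 - T)/3 = -1/3 + T/3)
1/(b(-1, -14) + (-11 - 15)*12) = 1/((-1/3 + (1/3)*(-14)) + (-11 - 15)*12) = 1/((-1/3 - 14/3) - 26*12) = 1/(-5 - 312) = 1/(-317) = -1/317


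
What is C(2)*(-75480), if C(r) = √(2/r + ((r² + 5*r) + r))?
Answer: -75480*√17 ≈ -3.1121e+5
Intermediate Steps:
C(r) = √(r² + 2/r + 6*r) (C(r) = √(2/r + (r² + 6*r)) = √(r² + 2/r + 6*r))
C(2)*(-75480) = √((2 + 2²*(6 + 2))/2)*(-75480) = √((2 + 4*8)/2)*(-75480) = √((2 + 32)/2)*(-75480) = √((½)*34)*(-75480) = √17*(-75480) = -75480*√17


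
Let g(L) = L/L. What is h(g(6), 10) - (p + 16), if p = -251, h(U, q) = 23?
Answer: 258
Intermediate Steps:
g(L) = 1
h(g(6), 10) - (p + 16) = 23 - (-251 + 16) = 23 - 1*(-235) = 23 + 235 = 258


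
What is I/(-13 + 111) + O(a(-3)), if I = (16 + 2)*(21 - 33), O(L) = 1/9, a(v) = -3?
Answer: -923/441 ≈ -2.0930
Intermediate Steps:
O(L) = ⅑
I = -216 (I = 18*(-12) = -216)
I/(-13 + 111) + O(a(-3)) = -216/(-13 + 111) + ⅑ = -216/98 + ⅑ = -216*1/98 + ⅑ = -108/49 + ⅑ = -923/441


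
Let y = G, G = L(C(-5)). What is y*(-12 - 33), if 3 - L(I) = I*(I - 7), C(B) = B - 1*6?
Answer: 8775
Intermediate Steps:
C(B) = -6 + B (C(B) = B - 6 = -6 + B)
L(I) = 3 - I*(-7 + I) (L(I) = 3 - I*(I - 7) = 3 - I*(-7 + I))
G = -195 (G = 3 - (-6 - 5)**2 + 7*(-6 - 5) = 3 - 1*(-11)**2 + 7*(-11) = 3 - 1*121 - 77 = 3 - 121 - 77 = -195)
y = -195
y*(-12 - 33) = -195*(-12 - 33) = -195*(-45) = 8775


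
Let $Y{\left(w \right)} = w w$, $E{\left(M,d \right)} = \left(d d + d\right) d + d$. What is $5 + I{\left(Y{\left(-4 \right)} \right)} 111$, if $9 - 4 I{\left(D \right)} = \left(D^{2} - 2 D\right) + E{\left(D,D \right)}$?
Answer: $- \frac{508693}{4} \approx -1.2717 \cdot 10^{5}$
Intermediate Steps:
$E{\left(M,d \right)} = d + d \left(d + d^{2}\right)$ ($E{\left(M,d \right)} = \left(d^{2} + d\right) d + d = \left(d + d^{2}\right) d + d = d \left(d + d^{2}\right) + d = d + d \left(d + d^{2}\right)$)
$Y{\left(w \right)} = w^{2}$
$I{\left(D \right)} = \frac{9}{4} + \frac{D}{2} - \frac{D^{2}}{4} - \frac{D \left(1 + D + D^{2}\right)}{4}$ ($I{\left(D \right)} = \frac{9}{4} - \frac{\left(D^{2} - 2 D\right) + D \left(1 + D + D^{2}\right)}{4} = \frac{9}{4} - \frac{D^{2} - 2 D + D \left(1 + D + D^{2}\right)}{4} = \frac{9}{4} - \left(- \frac{D}{2} + \frac{D^{2}}{4} + \frac{D \left(1 + D + D^{2}\right)}{4}\right) = \frac{9}{4} + \frac{D}{2} - \frac{D^{2}}{4} - \frac{D \left(1 + D + D^{2}\right)}{4}$)
$5 + I{\left(Y{\left(-4 \right)} \right)} 111 = 5 + \left(\frac{9}{4} - \frac{\left(\left(-4\right)^{2}\right)^{2}}{2} - \frac{\left(\left(-4\right)^{2}\right)^{3}}{4} + \frac{\left(-4\right)^{2}}{4}\right) 111 = 5 + \left(\frac{9}{4} - \frac{16^{2}}{2} - \frac{16^{3}}{4} + \frac{1}{4} \cdot 16\right) 111 = 5 + \left(\frac{9}{4} - 128 - 1024 + 4\right) 111 = 5 - \frac{508713}{4} = - \frac{508693}{4}$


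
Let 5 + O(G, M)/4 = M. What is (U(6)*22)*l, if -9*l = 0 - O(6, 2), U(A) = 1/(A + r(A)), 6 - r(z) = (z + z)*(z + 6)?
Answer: 2/9 ≈ 0.22222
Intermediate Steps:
r(z) = 6 - 2*z*(6 + z) (r(z) = 6 - (z + z)*(z + 6) = 6 - 2*z*(6 + z))
O(G, M) = -20 + 4*M
U(A) = 1/(6 - 11*A - 2*A²) (U(A) = 1/(A + (6 - 12*A - 2*A²)) = 1/(6 - 11*A - 2*A²))
l = -4/3 (l = -(0 - (-20 + 4*2))/9 = -(0 - (-20 + 8))/9 = -(0 - 1*(-12))/9 = -(0 + 12)/9 = -⅑*12 = -4/3 ≈ -1.3333)
(U(6)*22)*l = (-1/(-6 + 2*6² + 11*6)*22)*(-4/3) = (-1/(-6 + 2*36 + 66)*22)*(-4/3) = (-1/(-6 + 72 + 66)*22)*(-4/3) = (-1/132*22)*(-4/3) = (-1*1/132*22)*(-4/3) = -1/132*22*(-4/3) = -⅙*(-4/3) = 2/9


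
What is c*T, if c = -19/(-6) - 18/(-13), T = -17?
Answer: -6035/78 ≈ -77.372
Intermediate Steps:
c = 355/78 (c = -19*(-⅙) - 18*(-1/13) = 19/6 + 18/13 = 355/78 ≈ 4.5513)
c*T = (355/78)*(-17) = -6035/78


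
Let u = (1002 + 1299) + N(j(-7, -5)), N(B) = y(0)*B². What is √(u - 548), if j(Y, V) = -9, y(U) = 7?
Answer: 4*√145 ≈ 48.166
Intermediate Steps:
N(B) = 7*B²
u = 2868 (u = (1002 + 1299) + 7*(-9)² = 2301 + 7*81 = 2301 + 567 = 2868)
√(u - 548) = √(2868 - 548) = √2320 = 4*√145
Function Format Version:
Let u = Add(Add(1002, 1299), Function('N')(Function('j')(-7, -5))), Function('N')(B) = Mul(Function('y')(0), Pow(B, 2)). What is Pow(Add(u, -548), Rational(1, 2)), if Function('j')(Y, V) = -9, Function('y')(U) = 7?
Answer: Mul(4, Pow(145, Rational(1, 2))) ≈ 48.166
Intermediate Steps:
Function('N')(B) = Mul(7, Pow(B, 2))
u = 2868 (u = Add(Add(1002, 1299), Mul(7, Pow(-9, 2))) = Add(2301, Mul(7, 81)) = Add(2301, 567) = 2868)
Pow(Add(u, -548), Rational(1, 2)) = Pow(Add(2868, -548), Rational(1, 2)) = Pow(2320, Rational(1, 2)) = Mul(4, Pow(145, Rational(1, 2)))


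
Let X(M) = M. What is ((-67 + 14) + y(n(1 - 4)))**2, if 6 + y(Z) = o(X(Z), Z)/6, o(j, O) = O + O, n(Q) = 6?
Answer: 3249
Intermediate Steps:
o(j, O) = 2*O
y(Z) = -6 + Z/3 (y(Z) = -6 + (2*Z)/6 = -6 + (2*Z)*(1/6) = -6 + Z/3)
((-67 + 14) + y(n(1 - 4)))**2 = ((-67 + 14) + (-6 + (1/3)*6))**2 = (-53 + (-6 + 2))**2 = (-53 - 4)**2 = (-57)**2 = 3249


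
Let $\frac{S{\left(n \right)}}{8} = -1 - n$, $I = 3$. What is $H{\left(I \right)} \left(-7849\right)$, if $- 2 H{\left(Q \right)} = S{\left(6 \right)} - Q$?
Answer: $- \frac{463091}{2} \approx -2.3155 \cdot 10^{5}$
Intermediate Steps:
$S{\left(n \right)} = -8 - 8 n$ ($S{\left(n \right)} = 8 \left(-1 - n\right) = -8 - 8 n$)
$H{\left(Q \right)} = 28 + \frac{Q}{2}$ ($H{\left(Q \right)} = - \frac{\left(-8 - 48\right) - Q}{2} = - \frac{-56 - Q}{2} = 28 + \frac{Q}{2}$)
$H{\left(I \right)} \left(-7849\right) = \left(28 + \frac{1}{2} \cdot 3\right) \left(-7849\right) = \left(28 + \frac{3}{2}\right) \left(-7849\right) = \frac{59}{2} \left(-7849\right) = - \frac{463091}{2}$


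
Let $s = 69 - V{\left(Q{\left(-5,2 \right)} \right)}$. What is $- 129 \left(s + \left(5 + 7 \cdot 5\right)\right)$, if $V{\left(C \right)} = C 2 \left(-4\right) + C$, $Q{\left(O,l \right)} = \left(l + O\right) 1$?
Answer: $-11352$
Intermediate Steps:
$Q{\left(O,l \right)} = O + l$ ($Q{\left(O,l \right)} = \left(O + l\right) 1 = O + l$)
$V{\left(C \right)} = - 7 C$ ($V{\left(C \right)} = C \left(-8\right) + C = - 8 C + C = - 7 C$)
$s = 48$ ($s = 69 - - 7 \left(-5 + 2\right) = 69 - \left(-7\right) \left(-3\right) = 69 - 21 = 48$)
$- 129 \left(s + \left(5 + 7 \cdot 5\right)\right) = - 129 \left(48 + \left(5 + 7 \cdot 5\right)\right) = - 129 \left(48 + \left(5 + 35\right)\right) = - 129 \left(48 + 40\right) = \left(-129\right) 88 = -11352$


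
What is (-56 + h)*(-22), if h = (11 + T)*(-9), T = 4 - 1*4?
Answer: 3410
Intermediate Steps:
T = 0 (T = 4 - 4 = 0)
h = -99 (h = (11 + 0)*(-9) = 11*(-9) = -99)
(-56 + h)*(-22) = (-56 - 99)*(-22) = -155*(-22) = 3410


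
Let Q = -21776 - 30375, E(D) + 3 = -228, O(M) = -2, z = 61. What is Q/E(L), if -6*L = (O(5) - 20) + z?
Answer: 4741/21 ≈ 225.76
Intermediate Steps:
L = -13/2 (L = -((-2 - 20) + 61)/6 = -(-22 + 61)/6 = -1/6*39 = -13/2 ≈ -6.5000)
E(D) = -231 (E(D) = -3 - 228 = -231)
Q = -52151
Q/E(L) = -52151/(-231) = -52151*(-1/231) = 4741/21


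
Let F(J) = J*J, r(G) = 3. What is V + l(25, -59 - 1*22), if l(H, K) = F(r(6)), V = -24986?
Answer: -24977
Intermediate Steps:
F(J) = J**2
l(H, K) = 9 (l(H, K) = 3**2 = 9)
V + l(25, -59 - 1*22) = -24986 + 9 = -24977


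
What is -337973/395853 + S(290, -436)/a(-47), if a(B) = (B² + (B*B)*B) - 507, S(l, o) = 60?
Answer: -34537891913/40424904213 ≈ -0.85437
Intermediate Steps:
a(B) = -507 + B² + B³ (a(B) = (B² + B²*B) - 507 = (B² + B³) - 507 = -507 + B² + B³)
-337973/395853 + S(290, -436)/a(-47) = -337973/395853 + 60/(-507 + (-47)² + (-47)³) = -337973*1/395853 + 60/(-507 + 2209 - 103823) = -337973/395853 + 60/(-102121) = -337973/395853 + 60*(-1/102121) = -337973/395853 - 60/102121 = -34537891913/40424904213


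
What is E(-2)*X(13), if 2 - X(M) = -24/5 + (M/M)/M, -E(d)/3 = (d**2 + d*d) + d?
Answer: -7866/65 ≈ -121.02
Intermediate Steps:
E(d) = -6*d**2 - 3*d (E(d) = -3*((d**2 + d*d) + d) = -3*((d**2 + d**2) + d) = -3*(2*d**2 + d) = -3*(d + 2*d**2) = -6*d**2 - 3*d)
X(M) = 34/5 - 1/M (X(M) = 2 - (-24/5 + (M/M)/M) = 2 - (-24*1/5 + 1/M) = 2 - (-24/5 + 1/M) = 2 + (24/5 - 1/M) = 34/5 - 1/M)
E(-2)*X(13) = (-3*(-2)*(1 + 2*(-2)))*(34/5 - 1/13) = (-3*(-2)*(1 - 4))*(34/5 - 1*1/13) = (-3*(-2)*(-3))*(34/5 - 1/13) = -18*437/65 = -7866/65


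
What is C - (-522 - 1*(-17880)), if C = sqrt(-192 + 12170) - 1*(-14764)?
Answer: -2594 + sqrt(11978) ≈ -2484.6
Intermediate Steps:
C = 14764 + sqrt(11978) (C = sqrt(11978) + 14764 = 14764 + sqrt(11978) ≈ 14873.)
C - (-522 - 1*(-17880)) = (14764 + sqrt(11978)) - (-522 - 1*(-17880)) = (14764 + sqrt(11978)) - (-522 + 17880) = (14764 + sqrt(11978)) - 1*17358 = (14764 + sqrt(11978)) - 17358 = -2594 + sqrt(11978)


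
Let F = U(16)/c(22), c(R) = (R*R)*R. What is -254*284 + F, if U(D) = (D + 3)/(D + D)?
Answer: -24579332077/340736 ≈ -72136.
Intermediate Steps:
c(R) = R³ (c(R) = R²*R = R³)
U(D) = (3 + D)/(2*D) (U(D) = (3 + D)/((2*D)) = (3 + D)*(1/(2*D)) = (3 + D)/(2*D))
F = 19/340736 (F = ((½)*(3 + 16)/16)/(22³) = ((½)*(1/16)*19)/10648 = (19/32)*(1/10648) = 19/340736 ≈ 5.5762e-5)
-254*284 + F = -254*284 + 19/340736 = -72136 + 19/340736 = -24579332077/340736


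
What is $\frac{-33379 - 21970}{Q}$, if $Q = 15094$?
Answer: $- \frac{55349}{15094} \approx -3.667$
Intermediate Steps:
$\frac{-33379 - 21970}{Q} = \frac{-33379 - 21970}{15094} = \left(-33379 - 21970\right) \frac{1}{15094} = \left(-55349\right) \frac{1}{15094} = - \frac{55349}{15094}$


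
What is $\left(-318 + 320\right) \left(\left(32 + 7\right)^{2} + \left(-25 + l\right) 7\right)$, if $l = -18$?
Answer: $2440$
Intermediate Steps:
$\left(-318 + 320\right) \left(\left(32 + 7\right)^{2} + \left(-25 + l\right) 7\right) = \left(-318 + 320\right) \left(\left(32 + 7\right)^{2} + \left(-25 - 18\right) 7\right) = 2 \left(39^{2} - 301\right) = 2 \left(1521 - 301\right) = 2 \cdot 1220 = 2440$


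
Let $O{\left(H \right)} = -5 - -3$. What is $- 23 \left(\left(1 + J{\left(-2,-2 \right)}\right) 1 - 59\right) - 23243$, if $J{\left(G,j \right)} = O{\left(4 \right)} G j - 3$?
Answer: $-21656$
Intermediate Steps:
$O{\left(H \right)} = -2$ ($O{\left(H \right)} = -5 + 3 = -2$)
$J{\left(G,j \right)} = -3 - 2 G j$ ($J{\left(G,j \right)} = - 2 G j - 3 = -3 - 2 G j$)
$- 23 \left(\left(1 + J{\left(-2,-2 \right)}\right) 1 - 59\right) - 23243 = - 23 \left(\left(1 - \left(3 - -8\right)\right) 1 - 59\right) - 23243 = - 23 \left(\left(1 - 11\right) 1 - 59\right) - 23243 = - 23 \left(\left(-10\right) 1 - 59\right) - 23243 = - 23 \left(-10 - 59\right) - 23243 = \left(-23\right) \left(-69\right) - 23243 = 1587 - 23243 = -21656$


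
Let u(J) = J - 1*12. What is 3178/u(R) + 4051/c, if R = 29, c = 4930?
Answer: 925671/4930 ≈ 187.76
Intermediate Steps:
u(J) = -12 + J (u(J) = J - 12 = -12 + J)
3178/u(R) + 4051/c = 3178/(-12 + 29) + 4051/4930 = 3178/17 + 4051*(1/4930) = 3178*(1/17) + 4051/4930 = 3178/17 + 4051/4930 = 925671/4930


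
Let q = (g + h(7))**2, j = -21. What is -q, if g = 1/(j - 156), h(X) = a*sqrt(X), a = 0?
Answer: -1/31329 ≈ -3.1919e-5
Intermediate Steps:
h(X) = 0 (h(X) = 0*sqrt(X) = 0)
g = -1/177 (g = 1/(-21 - 156) = 1/(-177) = -1/177 ≈ -0.0056497)
q = 1/31329 (q = (-1/177 + 0)**2 = (-1/177)**2 = 1/31329 ≈ 3.1919e-5)
-q = -1*1/31329 = -1/31329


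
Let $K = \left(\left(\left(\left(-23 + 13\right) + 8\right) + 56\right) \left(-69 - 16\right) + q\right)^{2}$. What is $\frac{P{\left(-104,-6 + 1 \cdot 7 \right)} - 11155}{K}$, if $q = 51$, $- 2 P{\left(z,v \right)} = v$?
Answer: $- \frac{2479}{4578338} \approx -0.00054146$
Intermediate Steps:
$P{\left(z,v \right)} = - \frac{v}{2}$
$K = 20602521$ ($K = \left(\left(\left(\left(-23 + 13\right) + 8\right) + 56\right) \left(-69 - 16\right) + 51\right)^{2} = \left(\left(\left(-10 + 8\right) + 56\right) \left(-85\right) + 51\right)^{2} = \left(\left(-2 + 56\right) \left(-85\right) + 51\right)^{2} = \left(54 \left(-85\right) + 51\right)^{2} = \left(-4590 + 51\right)^{2} = \left(-4539\right)^{2} = 20602521$)
$\frac{P{\left(-104,-6 + 1 \cdot 7 \right)} - 11155}{K} = \frac{- \frac{-6 + 1 \cdot 7}{2} - 11155}{20602521} = \left(- \frac{-6 + 7}{2} - 11155\right) \frac{1}{20602521} = \left(\left(- \frac{1}{2}\right) 1 - 11155\right) \frac{1}{20602521} = \left(- \frac{1}{2} - 11155\right) \frac{1}{20602521} = \left(- \frac{22311}{2}\right) \frac{1}{20602521} = - \frac{2479}{4578338}$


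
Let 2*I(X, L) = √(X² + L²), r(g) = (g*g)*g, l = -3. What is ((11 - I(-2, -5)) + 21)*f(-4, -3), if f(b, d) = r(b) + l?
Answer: -2144 + 67*√29/2 ≈ -1963.6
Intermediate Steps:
r(g) = g³ (r(g) = g²*g = g³)
f(b, d) = -3 + b³ (f(b, d) = b³ - 3 = -3 + b³)
I(X, L) = √(L² + X²)/2 (I(X, L) = √(X² + L²)/2 = √(L² + X²)/2)
((11 - I(-2, -5)) + 21)*f(-4, -3) = ((11 - √((-5)² + (-2)²)/2) + 21)*(-3 + (-4)³) = ((11 - √(25 + 4)/2) + 21)*(-3 - 64) = ((11 - √29/2) + 21)*(-67) = (32 - √29/2)*(-67) = -2144 + 67*√29/2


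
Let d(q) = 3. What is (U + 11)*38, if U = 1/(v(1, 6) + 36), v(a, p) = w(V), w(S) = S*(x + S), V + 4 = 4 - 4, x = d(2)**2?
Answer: 3363/8 ≈ 420.38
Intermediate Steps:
x = 9 (x = 3**2 = 9)
V = -4 (V = -4 + (4 - 4) = -4 + 0 = -4)
w(S) = S*(9 + S)
v(a, p) = -20 (v(a, p) = -4*(9 - 4) = -4*5 = -20)
U = 1/16 (U = 1/(-20 + 36) = 1/16 ≈ 0.062500)
(U + 11)*38 = (1/16 + 11)*38 = (177/16)*38 = 3363/8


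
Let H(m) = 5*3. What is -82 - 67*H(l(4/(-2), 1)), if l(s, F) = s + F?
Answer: -1087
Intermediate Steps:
l(s, F) = F + s
H(m) = 15
-82 - 67*H(l(4/(-2), 1)) = -82 - 67*15 = -82 - 1005 = -1087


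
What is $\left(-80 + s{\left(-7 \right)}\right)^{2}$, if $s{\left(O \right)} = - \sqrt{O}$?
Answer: $\left(80 + i \sqrt{7}\right)^{2} \approx 6393.0 + 423.32 i$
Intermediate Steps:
$\left(-80 + s{\left(-7 \right)}\right)^{2} = \left(-80 - \sqrt{-7}\right)^{2} = \left(-80 - i \sqrt{7}\right)^{2}$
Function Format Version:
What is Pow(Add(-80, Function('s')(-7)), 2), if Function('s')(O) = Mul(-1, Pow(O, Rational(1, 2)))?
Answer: Pow(Add(80, Mul(I, Pow(7, Rational(1, 2)))), 2) ≈ Add(6393.0, Mul(423.32, I))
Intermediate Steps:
Pow(Add(-80, Function('s')(-7)), 2) = Pow(Add(-80, Mul(-1, Pow(-7, Rational(1, 2)))), 2) = Pow(Add(-80, Mul(-1, Mul(I, Pow(7, Rational(1, 2))))), 2) = Pow(Add(-80, Mul(-1, I, Pow(7, Rational(1, 2)))), 2)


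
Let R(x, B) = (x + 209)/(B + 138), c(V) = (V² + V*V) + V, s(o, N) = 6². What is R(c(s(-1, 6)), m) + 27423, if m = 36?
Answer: 4774439/174 ≈ 27439.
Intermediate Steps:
s(o, N) = 36
c(V) = V + 2*V² (c(V) = (V² + V²) + V = 2*V² + V = V + 2*V²)
R(x, B) = (209 + x)/(138 + B)
R(c(s(-1, 6)), m) + 27423 = (209 + 36*(1 + 2*36))/(138 + 36) + 27423 = (209 + 36*(1 + 72))/174 + 27423 = (209 + 36*73)/174 + 27423 = (209 + 2628)/174 + 27423 = (1/174)*2837 + 27423 = 2837/174 + 27423 = 4774439/174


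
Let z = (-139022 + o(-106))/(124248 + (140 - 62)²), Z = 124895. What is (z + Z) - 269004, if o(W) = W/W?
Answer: -18782153209/130332 ≈ -1.4411e+5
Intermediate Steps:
o(W) = 1
z = -139021/130332 (z = (-139022 + 1)/(124248 + (140 - 62)²) = -139021/(124248 + 78²) = -139021/(124248 + 6084) = -139021/130332 ≈ -1.0667)
(z + Z) - 269004 = (-139021/130332 + 124895) - 269004 = 16277676119/130332 - 269004 = -18782153209/130332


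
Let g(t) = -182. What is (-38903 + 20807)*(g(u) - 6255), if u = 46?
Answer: 116483952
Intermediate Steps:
(-38903 + 20807)*(g(u) - 6255) = (-38903 + 20807)*(-182 - 6255) = -18096*(-6437) = 116483952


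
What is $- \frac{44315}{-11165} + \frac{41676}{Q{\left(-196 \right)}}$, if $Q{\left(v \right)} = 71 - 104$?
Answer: $- \frac{2811213}{2233} \approx -1258.9$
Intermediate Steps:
$Q{\left(v \right)} = -33$ ($Q{\left(v \right)} = 71 - 104 = -33$)
$- \frac{44315}{-11165} + \frac{41676}{Q{\left(-196 \right)}} = - \frac{44315}{-11165} + \frac{41676}{-33} = \left(-44315\right) \left(- \frac{1}{11165}\right) + 41676 \left(- \frac{1}{33}\right) = \frac{8863}{2233} - \frac{13892}{11} = - \frac{2811213}{2233}$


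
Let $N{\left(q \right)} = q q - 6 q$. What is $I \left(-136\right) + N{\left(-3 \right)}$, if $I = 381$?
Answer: $-51789$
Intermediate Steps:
$N{\left(q \right)} = q^{2} - 6 q$
$I \left(-136\right) + N{\left(-3 \right)} = 381 \left(-136\right) - 3 \left(-6 - 3\right) = -51816 - -27 = -51816 + 27 = -51789$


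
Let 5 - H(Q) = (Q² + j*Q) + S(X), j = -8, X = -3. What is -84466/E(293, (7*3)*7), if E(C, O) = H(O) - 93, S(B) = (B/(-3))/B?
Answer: 126699/30781 ≈ 4.1161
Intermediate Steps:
S(B) = -⅓ (S(B) = (B*(-⅓))/B = (-B/3)/B = -⅓)
H(Q) = 16/3 - Q² + 8*Q (H(Q) = 5 - ((Q² - 8*Q) - ⅓) = 5 - (-⅓ + Q² - 8*Q) = 5 + (⅓ - Q² + 8*Q) = 16/3 - Q² + 8*Q)
E(C, O) = -263/3 - O² + 8*O (E(C, O) = (16/3 - O² + 8*O) - 93 = -263/3 - O² + 8*O)
-84466/E(293, (7*3)*7) = -84466/(-263/3 - ((7*3)*7)² + 8*((7*3)*7)) = -84466/(-263/3 - (21*7)² + 8*(21*7)) = -84466/(-263/3 - 1*147² + 8*147) = -84466/(-263/3 - 1*21609 + 1176) = -84466/(-263/3 - 21609 + 1176) = -84466/(-61562/3) = -84466*(-3/61562) = 126699/30781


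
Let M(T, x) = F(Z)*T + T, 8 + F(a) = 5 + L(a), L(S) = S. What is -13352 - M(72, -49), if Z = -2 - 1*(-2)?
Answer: -13208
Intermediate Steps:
Z = 0 (Z = -2 + 2 = 0)
F(a) = -3 + a (F(a) = -8 + (5 + a) = -3 + a)
M(T, x) = -2*T (M(T, x) = (-3 + 0)*T + T = -3*T + T = -2*T)
-13352 - M(72, -49) = -13352 - (-2)*72 = -13352 - 1*(-144) = -13352 + 144 = -13208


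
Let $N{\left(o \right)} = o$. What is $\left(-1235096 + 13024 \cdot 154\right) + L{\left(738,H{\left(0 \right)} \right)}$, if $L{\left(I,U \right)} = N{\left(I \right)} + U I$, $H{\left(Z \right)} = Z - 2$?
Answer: $769862$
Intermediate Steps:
$H{\left(Z \right)} = -2 + Z$ ($H{\left(Z \right)} = Z - 2 = -2 + Z$)
$L{\left(I,U \right)} = I + I U$ ($L{\left(I,U \right)} = I + U I = I + I U$)
$\left(-1235096 + 13024 \cdot 154\right) + L{\left(738,H{\left(0 \right)} \right)} = \left(-1235096 + 13024 \cdot 154\right) + 738 \left(1 + \left(-2 + 0\right)\right) = \left(-1235096 + 2005696\right) + 738 \left(1 - 2\right) = 770600 + 738 \left(-1\right) = 770600 - 738 = 769862$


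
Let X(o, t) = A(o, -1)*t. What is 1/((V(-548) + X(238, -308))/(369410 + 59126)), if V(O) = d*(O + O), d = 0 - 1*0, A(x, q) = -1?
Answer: 107134/77 ≈ 1391.4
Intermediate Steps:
d = 0 (d = 0 + 0 = 0)
X(o, t) = -t
V(O) = 0 (V(O) = 0*(O + O) = 0*(2*O) = 0)
1/((V(-548) + X(238, -308))/(369410 + 59126)) = 1/((0 - 1*(-308))/(369410 + 59126)) = 1/((0 + 308)/428536) = 1/(308*(1/428536)) = 1/(77/107134) = 107134/77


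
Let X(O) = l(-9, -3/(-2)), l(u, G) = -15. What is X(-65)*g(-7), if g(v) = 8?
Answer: -120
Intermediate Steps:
X(O) = -15
X(-65)*g(-7) = -15*8 = -120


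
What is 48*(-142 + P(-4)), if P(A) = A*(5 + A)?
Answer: -7008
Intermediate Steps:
48*(-142 + P(-4)) = 48*(-142 - 4*(5 - 4)) = 48*(-142 - 4*1) = 48*(-142 - 4) = 48*(-146) = -7008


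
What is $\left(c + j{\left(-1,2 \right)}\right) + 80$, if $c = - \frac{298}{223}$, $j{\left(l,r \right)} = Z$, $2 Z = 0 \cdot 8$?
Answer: $\frac{17542}{223} \approx 78.664$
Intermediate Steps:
$Z = 0$ ($Z = \frac{0 \cdot 8}{2} = \frac{1}{2} \cdot 0 = 0$)
$j{\left(l,r \right)} = 0$
$c = - \frac{298}{223}$ ($c = \left(-298\right) \frac{1}{223} = - \frac{298}{223} \approx -1.3363$)
$\left(c + j{\left(-1,2 \right)}\right) + 80 = \left(- \frac{298}{223} + 0\right) + 80 = - \frac{298}{223} + 80 = \frac{17542}{223}$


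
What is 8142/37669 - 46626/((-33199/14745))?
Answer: 25897721743788/1250573131 ≈ 20709.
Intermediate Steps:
8142/37669 - 46626/((-33199/14745)) = 8142*(1/37669) - 46626/((-33199*1/14745)) = 8142/37669 - 46626/(-33199/14745) = 8142/37669 - 46626*(-14745/33199) = 8142/37669 + 687500370/33199 = 25897721743788/1250573131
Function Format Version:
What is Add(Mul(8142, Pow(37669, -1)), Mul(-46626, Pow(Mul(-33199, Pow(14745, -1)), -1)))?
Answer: Rational(25897721743788, 1250573131) ≈ 20709.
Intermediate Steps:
Add(Mul(8142, Pow(37669, -1)), Mul(-46626, Pow(Mul(-33199, Pow(14745, -1)), -1))) = Add(Mul(8142, Rational(1, 37669)), Mul(-46626, Pow(Mul(-33199, Rational(1, 14745)), -1))) = Add(Rational(8142, 37669), Mul(-46626, Pow(Rational(-33199, 14745), -1))) = Add(Rational(8142, 37669), Mul(-46626, Rational(-14745, 33199))) = Add(Rational(8142, 37669), Rational(687500370, 33199)) = Rational(25897721743788, 1250573131)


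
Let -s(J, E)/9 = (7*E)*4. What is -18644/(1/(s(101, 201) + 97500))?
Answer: -873434112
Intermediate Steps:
s(J, E) = -252*E (s(J, E) = -9*7*E*4 = -252*E)
-18644/(1/(s(101, 201) + 97500)) = -18644/(1/(-252*201 + 97500)) = -18644/(1/(-50652 + 97500)) = -18644/(1/46848) = -18644/1/46848 = -18644*46848 = -1*873434112 = -873434112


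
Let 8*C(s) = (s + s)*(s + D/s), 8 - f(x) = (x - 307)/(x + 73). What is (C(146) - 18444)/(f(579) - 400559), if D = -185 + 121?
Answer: 2140353/65289881 ≈ 0.032782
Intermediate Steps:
D = -64
f(x) = 8 - (-307 + x)/(73 + x) (f(x) = 8 - (x - 307)/(x + 73) = 8 - (-307 + x)/(73 + x))
C(s) = s*(s - 64/s)/4 (C(s) = ((s + s)*(s - 64/s))/8 = ((2*s)*(s - 64/s))/8 = (2*s*(s - 64/s))/8 = s*(s - 64/s)/4)
(C(146) - 18444)/(f(579) - 400559) = ((-16 + (¼)*146²) - 18444)/((891 + 7*579)/(73 + 579) - 400559) = ((-16 + (¼)*21316) - 18444)/((891 + 4053)/652 - 400559) = ((-16 + 5329) - 18444)/((1/652)*4944 - 400559) = (5313 - 18444)/(1236/163 - 400559) = -13131/(-65289881/163) = -13131*(-163/65289881) = 2140353/65289881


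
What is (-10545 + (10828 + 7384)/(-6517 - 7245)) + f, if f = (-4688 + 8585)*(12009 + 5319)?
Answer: 464582204045/6881 ≈ 6.7517e+7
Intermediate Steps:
f = 67527216 (f = 3897*17328 = 67527216)
(-10545 + (10828 + 7384)/(-6517 - 7245)) + f = (-10545 + (10828 + 7384)/(-6517 - 7245)) + 67527216 = (-10545 + 18212/(-13762)) + 67527216 = (-10545 + 18212*(-1/13762)) + 67527216 = (-10545 - 9106/6881) + 67527216 = -72569251/6881 + 67527216 = 464582204045/6881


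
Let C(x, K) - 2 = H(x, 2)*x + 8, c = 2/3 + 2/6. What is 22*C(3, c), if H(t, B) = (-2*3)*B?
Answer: -572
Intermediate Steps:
H(t, B) = -6*B
c = 1 (c = 2*(1/3) + 2*(1/6) = 2/3 + 1/3 = 1)
C(x, K) = 10 - 12*x (C(x, K) = 2 + ((-6*2)*x + 8) = 2 + (-12*x + 8) = 2 + (8 - 12*x) = 10 - 12*x)
22*C(3, c) = 22*(10 - 12*3) = 22*(10 - 36) = 22*(-26) = -572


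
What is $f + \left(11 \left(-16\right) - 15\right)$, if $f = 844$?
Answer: $653$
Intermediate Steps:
$f + \left(11 \left(-16\right) - 15\right) = 844 + \left(11 \left(-16\right) - 15\right) = 844 - 191 = 653$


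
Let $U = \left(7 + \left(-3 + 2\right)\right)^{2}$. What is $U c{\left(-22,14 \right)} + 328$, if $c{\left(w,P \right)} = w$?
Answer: $-464$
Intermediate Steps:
$U = 36$ ($U = \left(7 - 1\right)^{2} = 6^{2} = 36$)
$U c{\left(-22,14 \right)} + 328 = 36 \left(-22\right) + 328 = -792 + 328 = -464$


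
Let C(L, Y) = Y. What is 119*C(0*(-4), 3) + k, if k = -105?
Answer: 252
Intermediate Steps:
119*C(0*(-4), 3) + k = 119*3 - 105 = 357 - 105 = 252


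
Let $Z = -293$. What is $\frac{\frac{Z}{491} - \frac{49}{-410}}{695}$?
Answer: $- \frac{96071}{139910450} \approx -0.00068666$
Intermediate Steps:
$\frac{\frac{Z}{491} - \frac{49}{-410}}{695} = \frac{- \frac{293}{491} - \frac{49}{-410}}{695} = \left(\left(-293\right) \frac{1}{491} - - \frac{49}{410}\right) \frac{1}{695} = \left(- \frac{293}{491} + \frac{49}{410}\right) \frac{1}{695} = \left(- \frac{96071}{201310}\right) \frac{1}{695} = - \frac{96071}{139910450}$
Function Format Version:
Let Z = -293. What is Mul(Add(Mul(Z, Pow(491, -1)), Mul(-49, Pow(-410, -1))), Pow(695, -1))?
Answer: Rational(-96071, 139910450) ≈ -0.00068666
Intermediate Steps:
Mul(Add(Mul(Z, Pow(491, -1)), Mul(-49, Pow(-410, -1))), Pow(695, -1)) = Mul(Add(Mul(-293, Pow(491, -1)), Mul(-49, Pow(-410, -1))), Pow(695, -1)) = Mul(Add(Mul(-293, Rational(1, 491)), Mul(-49, Rational(-1, 410))), Rational(1, 695)) = Mul(Add(Rational(-293, 491), Rational(49, 410)), Rational(1, 695)) = Mul(Rational(-96071, 201310), Rational(1, 695)) = Rational(-96071, 139910450)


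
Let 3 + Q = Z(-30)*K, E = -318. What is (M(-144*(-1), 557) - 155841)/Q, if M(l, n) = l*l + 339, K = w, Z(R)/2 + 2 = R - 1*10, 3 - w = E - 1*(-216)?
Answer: 44922/2941 ≈ 15.274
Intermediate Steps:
w = 105 (w = 3 - (-318 - 1*(-216)) = 3 - (-318 + 216) = 3 - 1*(-102) = 3 + 102 = 105)
Z(R) = -24 + 2*R (Z(R) = -4 + 2*(R - 1*10) = -4 + 2*(R - 10) = -4 + 2*(-10 + R) = -4 + (-20 + 2*R) = -24 + 2*R)
K = 105
M(l, n) = 339 + l² (M(l, n) = l² + 339 = 339 + l²)
Q = -8823 (Q = -3 + (-24 + 2*(-30))*105 = -3 + (-24 - 60)*105 = -3 - 84*105 = -3 - 8820 = -8823)
(M(-144*(-1), 557) - 155841)/Q = ((339 + (-144*(-1))²) - 155841)/(-8823) = ((339 + 144²) - 155841)*(-1/8823) = ((339 + 20736) - 155841)*(-1/8823) = (21075 - 155841)*(-1/8823) = -134766*(-1/8823) = 44922/2941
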